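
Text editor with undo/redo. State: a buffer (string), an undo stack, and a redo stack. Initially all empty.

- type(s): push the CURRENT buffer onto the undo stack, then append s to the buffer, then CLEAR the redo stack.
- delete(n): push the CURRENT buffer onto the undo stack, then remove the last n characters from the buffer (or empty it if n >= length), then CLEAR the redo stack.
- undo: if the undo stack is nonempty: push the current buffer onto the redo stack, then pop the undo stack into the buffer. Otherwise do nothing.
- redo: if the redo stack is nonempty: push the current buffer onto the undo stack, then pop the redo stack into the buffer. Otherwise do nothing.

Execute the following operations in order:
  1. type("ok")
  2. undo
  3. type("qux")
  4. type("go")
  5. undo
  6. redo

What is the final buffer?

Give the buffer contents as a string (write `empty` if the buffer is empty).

After op 1 (type): buf='ok' undo_depth=1 redo_depth=0
After op 2 (undo): buf='(empty)' undo_depth=0 redo_depth=1
After op 3 (type): buf='qux' undo_depth=1 redo_depth=0
After op 4 (type): buf='quxgo' undo_depth=2 redo_depth=0
After op 5 (undo): buf='qux' undo_depth=1 redo_depth=1
After op 6 (redo): buf='quxgo' undo_depth=2 redo_depth=0

Answer: quxgo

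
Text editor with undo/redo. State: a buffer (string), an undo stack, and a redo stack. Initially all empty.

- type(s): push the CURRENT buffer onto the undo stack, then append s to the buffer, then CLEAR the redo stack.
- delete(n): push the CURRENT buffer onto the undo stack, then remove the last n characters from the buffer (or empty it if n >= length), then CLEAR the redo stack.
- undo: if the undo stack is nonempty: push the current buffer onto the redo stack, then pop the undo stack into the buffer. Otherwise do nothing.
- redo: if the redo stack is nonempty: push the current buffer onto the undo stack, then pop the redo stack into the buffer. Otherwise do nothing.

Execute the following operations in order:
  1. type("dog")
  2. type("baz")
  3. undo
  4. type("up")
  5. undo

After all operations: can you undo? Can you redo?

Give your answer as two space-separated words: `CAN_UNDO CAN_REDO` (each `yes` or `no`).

Answer: yes yes

Derivation:
After op 1 (type): buf='dog' undo_depth=1 redo_depth=0
After op 2 (type): buf='dogbaz' undo_depth=2 redo_depth=0
After op 3 (undo): buf='dog' undo_depth=1 redo_depth=1
After op 4 (type): buf='dogup' undo_depth=2 redo_depth=0
After op 5 (undo): buf='dog' undo_depth=1 redo_depth=1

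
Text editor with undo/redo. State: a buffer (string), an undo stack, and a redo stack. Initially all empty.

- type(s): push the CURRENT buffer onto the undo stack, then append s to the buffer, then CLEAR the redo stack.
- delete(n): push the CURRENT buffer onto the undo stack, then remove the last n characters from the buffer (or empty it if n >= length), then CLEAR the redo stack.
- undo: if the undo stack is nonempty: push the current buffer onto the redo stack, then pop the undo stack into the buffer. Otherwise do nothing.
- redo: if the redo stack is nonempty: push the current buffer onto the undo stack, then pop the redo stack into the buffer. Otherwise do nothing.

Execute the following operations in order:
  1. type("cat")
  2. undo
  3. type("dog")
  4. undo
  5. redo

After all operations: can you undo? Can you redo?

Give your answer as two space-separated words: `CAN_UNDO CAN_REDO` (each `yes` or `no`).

After op 1 (type): buf='cat' undo_depth=1 redo_depth=0
After op 2 (undo): buf='(empty)' undo_depth=0 redo_depth=1
After op 3 (type): buf='dog' undo_depth=1 redo_depth=0
After op 4 (undo): buf='(empty)' undo_depth=0 redo_depth=1
After op 5 (redo): buf='dog' undo_depth=1 redo_depth=0

Answer: yes no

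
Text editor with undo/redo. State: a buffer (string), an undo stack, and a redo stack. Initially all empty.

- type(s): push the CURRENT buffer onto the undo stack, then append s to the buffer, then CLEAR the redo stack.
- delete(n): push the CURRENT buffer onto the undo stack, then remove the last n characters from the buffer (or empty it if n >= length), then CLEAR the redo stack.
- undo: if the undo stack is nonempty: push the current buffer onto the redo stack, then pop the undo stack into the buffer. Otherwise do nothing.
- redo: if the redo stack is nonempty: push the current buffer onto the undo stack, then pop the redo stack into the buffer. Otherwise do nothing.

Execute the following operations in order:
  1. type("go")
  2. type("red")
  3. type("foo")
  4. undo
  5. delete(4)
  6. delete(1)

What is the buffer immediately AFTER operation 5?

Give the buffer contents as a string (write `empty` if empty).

After op 1 (type): buf='go' undo_depth=1 redo_depth=0
After op 2 (type): buf='gored' undo_depth=2 redo_depth=0
After op 3 (type): buf='goredfoo' undo_depth=3 redo_depth=0
After op 4 (undo): buf='gored' undo_depth=2 redo_depth=1
After op 5 (delete): buf='g' undo_depth=3 redo_depth=0

Answer: g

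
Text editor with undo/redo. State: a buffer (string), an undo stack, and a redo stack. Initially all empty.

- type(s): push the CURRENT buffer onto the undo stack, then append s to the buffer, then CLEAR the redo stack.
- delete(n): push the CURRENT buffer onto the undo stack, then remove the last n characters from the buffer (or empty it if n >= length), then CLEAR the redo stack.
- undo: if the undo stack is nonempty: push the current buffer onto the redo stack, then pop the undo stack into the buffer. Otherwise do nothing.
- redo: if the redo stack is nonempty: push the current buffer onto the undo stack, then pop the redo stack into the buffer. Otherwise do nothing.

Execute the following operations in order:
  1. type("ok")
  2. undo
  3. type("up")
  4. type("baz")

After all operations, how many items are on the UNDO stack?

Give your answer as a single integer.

Answer: 2

Derivation:
After op 1 (type): buf='ok' undo_depth=1 redo_depth=0
After op 2 (undo): buf='(empty)' undo_depth=0 redo_depth=1
After op 3 (type): buf='up' undo_depth=1 redo_depth=0
After op 4 (type): buf='upbaz' undo_depth=2 redo_depth=0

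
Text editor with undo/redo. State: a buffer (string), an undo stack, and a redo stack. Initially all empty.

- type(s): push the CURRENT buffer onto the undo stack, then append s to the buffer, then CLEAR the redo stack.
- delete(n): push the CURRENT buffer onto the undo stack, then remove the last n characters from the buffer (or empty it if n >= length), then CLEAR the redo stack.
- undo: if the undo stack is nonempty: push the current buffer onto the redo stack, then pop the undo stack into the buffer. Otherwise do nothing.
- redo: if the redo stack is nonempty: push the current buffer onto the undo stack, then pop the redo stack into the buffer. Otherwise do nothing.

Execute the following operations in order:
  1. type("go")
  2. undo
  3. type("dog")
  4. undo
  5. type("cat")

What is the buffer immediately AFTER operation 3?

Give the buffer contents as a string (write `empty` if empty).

Answer: dog

Derivation:
After op 1 (type): buf='go' undo_depth=1 redo_depth=0
After op 2 (undo): buf='(empty)' undo_depth=0 redo_depth=1
After op 3 (type): buf='dog' undo_depth=1 redo_depth=0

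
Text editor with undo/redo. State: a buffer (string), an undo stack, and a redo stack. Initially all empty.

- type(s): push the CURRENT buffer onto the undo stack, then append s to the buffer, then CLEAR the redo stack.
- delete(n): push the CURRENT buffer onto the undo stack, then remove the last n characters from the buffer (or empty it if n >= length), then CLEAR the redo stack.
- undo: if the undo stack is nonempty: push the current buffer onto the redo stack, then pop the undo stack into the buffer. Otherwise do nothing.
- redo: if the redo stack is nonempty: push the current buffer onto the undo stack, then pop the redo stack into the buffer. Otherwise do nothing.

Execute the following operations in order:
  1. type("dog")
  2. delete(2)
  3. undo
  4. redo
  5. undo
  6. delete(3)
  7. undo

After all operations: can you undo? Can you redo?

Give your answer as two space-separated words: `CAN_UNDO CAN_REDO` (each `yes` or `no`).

Answer: yes yes

Derivation:
After op 1 (type): buf='dog' undo_depth=1 redo_depth=0
After op 2 (delete): buf='d' undo_depth=2 redo_depth=0
After op 3 (undo): buf='dog' undo_depth=1 redo_depth=1
After op 4 (redo): buf='d' undo_depth=2 redo_depth=0
After op 5 (undo): buf='dog' undo_depth=1 redo_depth=1
After op 6 (delete): buf='(empty)' undo_depth=2 redo_depth=0
After op 7 (undo): buf='dog' undo_depth=1 redo_depth=1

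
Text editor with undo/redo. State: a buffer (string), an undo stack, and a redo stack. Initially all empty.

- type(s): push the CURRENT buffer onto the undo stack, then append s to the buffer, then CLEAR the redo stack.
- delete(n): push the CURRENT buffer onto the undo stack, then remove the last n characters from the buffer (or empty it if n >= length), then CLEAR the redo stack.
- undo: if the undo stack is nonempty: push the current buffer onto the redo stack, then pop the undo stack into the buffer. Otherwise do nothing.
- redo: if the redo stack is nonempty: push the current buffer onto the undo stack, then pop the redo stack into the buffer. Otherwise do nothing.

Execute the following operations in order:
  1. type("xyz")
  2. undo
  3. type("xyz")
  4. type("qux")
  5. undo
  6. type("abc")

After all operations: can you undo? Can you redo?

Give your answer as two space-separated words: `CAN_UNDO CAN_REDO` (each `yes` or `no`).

Answer: yes no

Derivation:
After op 1 (type): buf='xyz' undo_depth=1 redo_depth=0
After op 2 (undo): buf='(empty)' undo_depth=0 redo_depth=1
After op 3 (type): buf='xyz' undo_depth=1 redo_depth=0
After op 4 (type): buf='xyzqux' undo_depth=2 redo_depth=0
After op 5 (undo): buf='xyz' undo_depth=1 redo_depth=1
After op 6 (type): buf='xyzabc' undo_depth=2 redo_depth=0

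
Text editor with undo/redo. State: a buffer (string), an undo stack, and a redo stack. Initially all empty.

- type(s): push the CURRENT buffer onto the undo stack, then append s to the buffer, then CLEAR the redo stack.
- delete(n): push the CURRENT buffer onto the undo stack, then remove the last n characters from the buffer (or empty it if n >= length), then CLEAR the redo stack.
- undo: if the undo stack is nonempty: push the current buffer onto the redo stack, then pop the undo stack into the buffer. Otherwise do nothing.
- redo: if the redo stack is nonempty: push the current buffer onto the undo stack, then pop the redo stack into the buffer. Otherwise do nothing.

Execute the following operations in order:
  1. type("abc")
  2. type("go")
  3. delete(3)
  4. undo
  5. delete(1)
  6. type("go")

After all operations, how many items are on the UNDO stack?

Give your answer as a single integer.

Answer: 4

Derivation:
After op 1 (type): buf='abc' undo_depth=1 redo_depth=0
After op 2 (type): buf='abcgo' undo_depth=2 redo_depth=0
After op 3 (delete): buf='ab' undo_depth=3 redo_depth=0
After op 4 (undo): buf='abcgo' undo_depth=2 redo_depth=1
After op 5 (delete): buf='abcg' undo_depth=3 redo_depth=0
After op 6 (type): buf='abcggo' undo_depth=4 redo_depth=0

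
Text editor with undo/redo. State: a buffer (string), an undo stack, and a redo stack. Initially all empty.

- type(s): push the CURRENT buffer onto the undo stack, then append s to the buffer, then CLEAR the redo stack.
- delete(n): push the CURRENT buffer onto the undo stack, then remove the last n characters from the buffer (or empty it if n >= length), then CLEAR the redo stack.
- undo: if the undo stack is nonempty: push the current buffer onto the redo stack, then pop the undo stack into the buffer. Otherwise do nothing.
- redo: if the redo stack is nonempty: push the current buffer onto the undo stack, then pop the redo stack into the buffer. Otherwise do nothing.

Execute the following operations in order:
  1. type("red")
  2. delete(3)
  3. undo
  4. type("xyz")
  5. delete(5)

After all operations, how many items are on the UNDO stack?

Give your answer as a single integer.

After op 1 (type): buf='red' undo_depth=1 redo_depth=0
After op 2 (delete): buf='(empty)' undo_depth=2 redo_depth=0
After op 3 (undo): buf='red' undo_depth=1 redo_depth=1
After op 4 (type): buf='redxyz' undo_depth=2 redo_depth=0
After op 5 (delete): buf='r' undo_depth=3 redo_depth=0

Answer: 3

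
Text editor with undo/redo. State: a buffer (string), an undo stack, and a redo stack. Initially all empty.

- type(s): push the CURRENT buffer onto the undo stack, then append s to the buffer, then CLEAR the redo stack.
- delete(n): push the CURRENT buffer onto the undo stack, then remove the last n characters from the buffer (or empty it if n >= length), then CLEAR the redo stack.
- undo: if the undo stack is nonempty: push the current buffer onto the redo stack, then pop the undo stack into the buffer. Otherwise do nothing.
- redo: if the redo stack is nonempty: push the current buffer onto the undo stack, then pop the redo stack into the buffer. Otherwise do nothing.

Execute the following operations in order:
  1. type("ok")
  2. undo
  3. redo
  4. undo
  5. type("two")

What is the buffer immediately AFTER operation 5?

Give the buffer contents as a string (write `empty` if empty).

After op 1 (type): buf='ok' undo_depth=1 redo_depth=0
After op 2 (undo): buf='(empty)' undo_depth=0 redo_depth=1
After op 3 (redo): buf='ok' undo_depth=1 redo_depth=0
After op 4 (undo): buf='(empty)' undo_depth=0 redo_depth=1
After op 5 (type): buf='two' undo_depth=1 redo_depth=0

Answer: two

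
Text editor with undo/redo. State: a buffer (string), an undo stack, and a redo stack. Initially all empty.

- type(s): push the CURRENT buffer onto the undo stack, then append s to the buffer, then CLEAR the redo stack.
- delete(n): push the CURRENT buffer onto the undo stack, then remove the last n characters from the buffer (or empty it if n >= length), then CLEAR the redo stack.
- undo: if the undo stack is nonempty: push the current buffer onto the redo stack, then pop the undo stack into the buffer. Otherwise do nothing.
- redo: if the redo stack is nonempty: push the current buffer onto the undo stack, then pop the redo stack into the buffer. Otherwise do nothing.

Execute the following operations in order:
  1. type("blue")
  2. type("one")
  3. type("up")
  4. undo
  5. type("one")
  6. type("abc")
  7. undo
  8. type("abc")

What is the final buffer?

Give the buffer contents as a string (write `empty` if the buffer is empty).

After op 1 (type): buf='blue' undo_depth=1 redo_depth=0
After op 2 (type): buf='blueone' undo_depth=2 redo_depth=0
After op 3 (type): buf='blueoneup' undo_depth=3 redo_depth=0
After op 4 (undo): buf='blueone' undo_depth=2 redo_depth=1
After op 5 (type): buf='blueoneone' undo_depth=3 redo_depth=0
After op 6 (type): buf='blueoneoneabc' undo_depth=4 redo_depth=0
After op 7 (undo): buf='blueoneone' undo_depth=3 redo_depth=1
After op 8 (type): buf='blueoneoneabc' undo_depth=4 redo_depth=0

Answer: blueoneoneabc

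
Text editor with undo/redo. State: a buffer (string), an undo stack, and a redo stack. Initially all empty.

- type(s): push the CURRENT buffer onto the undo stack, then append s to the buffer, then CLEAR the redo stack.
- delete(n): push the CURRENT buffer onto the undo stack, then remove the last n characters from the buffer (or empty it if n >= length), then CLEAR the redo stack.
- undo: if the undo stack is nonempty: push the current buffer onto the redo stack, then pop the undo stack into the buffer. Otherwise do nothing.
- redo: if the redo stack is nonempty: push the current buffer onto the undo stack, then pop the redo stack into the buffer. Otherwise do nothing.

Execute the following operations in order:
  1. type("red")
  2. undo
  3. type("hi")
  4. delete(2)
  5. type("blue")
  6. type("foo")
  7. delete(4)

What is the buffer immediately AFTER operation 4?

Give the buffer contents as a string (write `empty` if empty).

Answer: empty

Derivation:
After op 1 (type): buf='red' undo_depth=1 redo_depth=0
After op 2 (undo): buf='(empty)' undo_depth=0 redo_depth=1
After op 3 (type): buf='hi' undo_depth=1 redo_depth=0
After op 4 (delete): buf='(empty)' undo_depth=2 redo_depth=0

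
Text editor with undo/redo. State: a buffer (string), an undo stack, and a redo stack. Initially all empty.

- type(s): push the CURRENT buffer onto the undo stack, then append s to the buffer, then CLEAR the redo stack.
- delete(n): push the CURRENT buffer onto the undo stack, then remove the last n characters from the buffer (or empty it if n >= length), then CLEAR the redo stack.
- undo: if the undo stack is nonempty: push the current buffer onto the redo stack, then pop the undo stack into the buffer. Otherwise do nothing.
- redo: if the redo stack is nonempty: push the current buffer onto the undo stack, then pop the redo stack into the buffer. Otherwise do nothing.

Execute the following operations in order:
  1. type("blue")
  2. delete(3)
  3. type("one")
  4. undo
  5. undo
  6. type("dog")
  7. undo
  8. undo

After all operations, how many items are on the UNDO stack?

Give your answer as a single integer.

Answer: 0

Derivation:
After op 1 (type): buf='blue' undo_depth=1 redo_depth=0
After op 2 (delete): buf='b' undo_depth=2 redo_depth=0
After op 3 (type): buf='bone' undo_depth=3 redo_depth=0
After op 4 (undo): buf='b' undo_depth=2 redo_depth=1
After op 5 (undo): buf='blue' undo_depth=1 redo_depth=2
After op 6 (type): buf='bluedog' undo_depth=2 redo_depth=0
After op 7 (undo): buf='blue' undo_depth=1 redo_depth=1
After op 8 (undo): buf='(empty)' undo_depth=0 redo_depth=2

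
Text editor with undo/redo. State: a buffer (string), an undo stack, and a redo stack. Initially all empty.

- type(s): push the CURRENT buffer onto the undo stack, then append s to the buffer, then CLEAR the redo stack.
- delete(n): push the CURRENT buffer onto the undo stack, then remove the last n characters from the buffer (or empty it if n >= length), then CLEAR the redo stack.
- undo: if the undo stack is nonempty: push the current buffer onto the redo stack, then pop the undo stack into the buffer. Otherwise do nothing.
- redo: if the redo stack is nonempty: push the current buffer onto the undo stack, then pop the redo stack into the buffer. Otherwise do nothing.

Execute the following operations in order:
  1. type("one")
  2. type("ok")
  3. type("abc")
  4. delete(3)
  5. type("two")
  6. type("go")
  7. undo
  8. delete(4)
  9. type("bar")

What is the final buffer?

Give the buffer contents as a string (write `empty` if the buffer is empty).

Answer: oneobar

Derivation:
After op 1 (type): buf='one' undo_depth=1 redo_depth=0
After op 2 (type): buf='oneok' undo_depth=2 redo_depth=0
After op 3 (type): buf='oneokabc' undo_depth=3 redo_depth=0
After op 4 (delete): buf='oneok' undo_depth=4 redo_depth=0
After op 5 (type): buf='oneoktwo' undo_depth=5 redo_depth=0
After op 6 (type): buf='oneoktwogo' undo_depth=6 redo_depth=0
After op 7 (undo): buf='oneoktwo' undo_depth=5 redo_depth=1
After op 8 (delete): buf='oneo' undo_depth=6 redo_depth=0
After op 9 (type): buf='oneobar' undo_depth=7 redo_depth=0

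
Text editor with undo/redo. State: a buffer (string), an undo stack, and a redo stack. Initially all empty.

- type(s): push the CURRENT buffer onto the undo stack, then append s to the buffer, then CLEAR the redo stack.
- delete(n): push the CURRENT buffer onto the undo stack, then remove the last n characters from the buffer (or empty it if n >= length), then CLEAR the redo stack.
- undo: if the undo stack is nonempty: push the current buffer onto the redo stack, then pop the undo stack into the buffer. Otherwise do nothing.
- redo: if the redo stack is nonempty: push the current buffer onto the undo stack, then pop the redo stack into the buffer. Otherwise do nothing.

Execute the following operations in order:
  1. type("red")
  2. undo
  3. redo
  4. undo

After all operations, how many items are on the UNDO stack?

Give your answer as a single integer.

After op 1 (type): buf='red' undo_depth=1 redo_depth=0
After op 2 (undo): buf='(empty)' undo_depth=0 redo_depth=1
After op 3 (redo): buf='red' undo_depth=1 redo_depth=0
After op 4 (undo): buf='(empty)' undo_depth=0 redo_depth=1

Answer: 0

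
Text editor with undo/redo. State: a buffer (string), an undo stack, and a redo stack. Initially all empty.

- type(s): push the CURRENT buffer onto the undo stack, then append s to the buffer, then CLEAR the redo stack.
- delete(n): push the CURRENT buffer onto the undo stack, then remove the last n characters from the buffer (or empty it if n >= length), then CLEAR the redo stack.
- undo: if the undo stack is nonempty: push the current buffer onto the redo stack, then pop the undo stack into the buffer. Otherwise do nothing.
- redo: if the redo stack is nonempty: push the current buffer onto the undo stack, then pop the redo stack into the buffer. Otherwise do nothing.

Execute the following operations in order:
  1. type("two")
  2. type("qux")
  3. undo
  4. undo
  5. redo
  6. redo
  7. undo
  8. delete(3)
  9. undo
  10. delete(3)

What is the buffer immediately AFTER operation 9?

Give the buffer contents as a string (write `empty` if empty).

Answer: two

Derivation:
After op 1 (type): buf='two' undo_depth=1 redo_depth=0
After op 2 (type): buf='twoqux' undo_depth=2 redo_depth=0
After op 3 (undo): buf='two' undo_depth=1 redo_depth=1
After op 4 (undo): buf='(empty)' undo_depth=0 redo_depth=2
After op 5 (redo): buf='two' undo_depth=1 redo_depth=1
After op 6 (redo): buf='twoqux' undo_depth=2 redo_depth=0
After op 7 (undo): buf='two' undo_depth=1 redo_depth=1
After op 8 (delete): buf='(empty)' undo_depth=2 redo_depth=0
After op 9 (undo): buf='two' undo_depth=1 redo_depth=1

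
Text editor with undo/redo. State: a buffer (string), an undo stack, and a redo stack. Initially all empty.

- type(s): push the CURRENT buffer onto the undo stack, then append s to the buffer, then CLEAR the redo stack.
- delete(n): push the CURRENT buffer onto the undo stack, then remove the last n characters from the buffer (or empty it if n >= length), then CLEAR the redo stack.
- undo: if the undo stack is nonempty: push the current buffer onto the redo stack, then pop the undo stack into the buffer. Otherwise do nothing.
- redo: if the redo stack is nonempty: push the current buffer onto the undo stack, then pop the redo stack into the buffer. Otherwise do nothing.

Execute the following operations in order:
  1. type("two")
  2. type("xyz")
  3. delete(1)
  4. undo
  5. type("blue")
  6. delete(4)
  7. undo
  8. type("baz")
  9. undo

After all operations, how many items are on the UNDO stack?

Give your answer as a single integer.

Answer: 3

Derivation:
After op 1 (type): buf='two' undo_depth=1 redo_depth=0
After op 2 (type): buf='twoxyz' undo_depth=2 redo_depth=0
After op 3 (delete): buf='twoxy' undo_depth=3 redo_depth=0
After op 4 (undo): buf='twoxyz' undo_depth=2 redo_depth=1
After op 5 (type): buf='twoxyzblue' undo_depth=3 redo_depth=0
After op 6 (delete): buf='twoxyz' undo_depth=4 redo_depth=0
After op 7 (undo): buf='twoxyzblue' undo_depth=3 redo_depth=1
After op 8 (type): buf='twoxyzbluebaz' undo_depth=4 redo_depth=0
After op 9 (undo): buf='twoxyzblue' undo_depth=3 redo_depth=1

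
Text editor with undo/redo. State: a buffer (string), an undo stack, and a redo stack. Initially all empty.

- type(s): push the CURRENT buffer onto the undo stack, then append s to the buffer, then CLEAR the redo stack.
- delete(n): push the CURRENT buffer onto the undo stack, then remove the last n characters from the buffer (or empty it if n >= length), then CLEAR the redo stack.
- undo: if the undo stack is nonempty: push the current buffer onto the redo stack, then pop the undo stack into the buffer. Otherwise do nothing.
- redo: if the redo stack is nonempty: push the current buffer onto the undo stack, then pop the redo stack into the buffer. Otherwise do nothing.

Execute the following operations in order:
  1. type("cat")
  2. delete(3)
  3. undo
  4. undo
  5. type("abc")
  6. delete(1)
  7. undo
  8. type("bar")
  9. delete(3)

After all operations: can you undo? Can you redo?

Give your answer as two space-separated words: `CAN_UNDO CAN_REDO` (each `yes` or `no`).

Answer: yes no

Derivation:
After op 1 (type): buf='cat' undo_depth=1 redo_depth=0
After op 2 (delete): buf='(empty)' undo_depth=2 redo_depth=0
After op 3 (undo): buf='cat' undo_depth=1 redo_depth=1
After op 4 (undo): buf='(empty)' undo_depth=0 redo_depth=2
After op 5 (type): buf='abc' undo_depth=1 redo_depth=0
After op 6 (delete): buf='ab' undo_depth=2 redo_depth=0
After op 7 (undo): buf='abc' undo_depth=1 redo_depth=1
After op 8 (type): buf='abcbar' undo_depth=2 redo_depth=0
After op 9 (delete): buf='abc' undo_depth=3 redo_depth=0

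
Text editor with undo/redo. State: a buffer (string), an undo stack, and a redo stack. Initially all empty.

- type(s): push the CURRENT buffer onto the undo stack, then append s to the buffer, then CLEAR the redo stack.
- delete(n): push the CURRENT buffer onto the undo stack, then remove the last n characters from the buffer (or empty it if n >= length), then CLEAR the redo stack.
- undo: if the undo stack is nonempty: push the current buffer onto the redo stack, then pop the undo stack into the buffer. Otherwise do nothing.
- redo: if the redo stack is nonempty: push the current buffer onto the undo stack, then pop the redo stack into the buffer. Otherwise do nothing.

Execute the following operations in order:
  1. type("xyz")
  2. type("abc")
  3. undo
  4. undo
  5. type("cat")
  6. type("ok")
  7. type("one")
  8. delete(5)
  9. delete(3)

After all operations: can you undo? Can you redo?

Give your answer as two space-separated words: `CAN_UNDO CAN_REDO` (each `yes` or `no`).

After op 1 (type): buf='xyz' undo_depth=1 redo_depth=0
After op 2 (type): buf='xyzabc' undo_depth=2 redo_depth=0
After op 3 (undo): buf='xyz' undo_depth=1 redo_depth=1
After op 4 (undo): buf='(empty)' undo_depth=0 redo_depth=2
After op 5 (type): buf='cat' undo_depth=1 redo_depth=0
After op 6 (type): buf='catok' undo_depth=2 redo_depth=0
After op 7 (type): buf='catokone' undo_depth=3 redo_depth=0
After op 8 (delete): buf='cat' undo_depth=4 redo_depth=0
After op 9 (delete): buf='(empty)' undo_depth=5 redo_depth=0

Answer: yes no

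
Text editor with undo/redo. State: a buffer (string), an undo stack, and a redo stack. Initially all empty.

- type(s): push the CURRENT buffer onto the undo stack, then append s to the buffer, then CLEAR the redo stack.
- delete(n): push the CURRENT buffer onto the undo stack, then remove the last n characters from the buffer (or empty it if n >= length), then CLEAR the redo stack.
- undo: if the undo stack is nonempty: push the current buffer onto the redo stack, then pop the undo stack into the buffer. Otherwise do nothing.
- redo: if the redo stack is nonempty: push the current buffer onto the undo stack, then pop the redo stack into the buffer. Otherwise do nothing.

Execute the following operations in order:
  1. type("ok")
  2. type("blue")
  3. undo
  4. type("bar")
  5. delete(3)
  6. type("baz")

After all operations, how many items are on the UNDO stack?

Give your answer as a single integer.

After op 1 (type): buf='ok' undo_depth=1 redo_depth=0
After op 2 (type): buf='okblue' undo_depth=2 redo_depth=0
After op 3 (undo): buf='ok' undo_depth=1 redo_depth=1
After op 4 (type): buf='okbar' undo_depth=2 redo_depth=0
After op 5 (delete): buf='ok' undo_depth=3 redo_depth=0
After op 6 (type): buf='okbaz' undo_depth=4 redo_depth=0

Answer: 4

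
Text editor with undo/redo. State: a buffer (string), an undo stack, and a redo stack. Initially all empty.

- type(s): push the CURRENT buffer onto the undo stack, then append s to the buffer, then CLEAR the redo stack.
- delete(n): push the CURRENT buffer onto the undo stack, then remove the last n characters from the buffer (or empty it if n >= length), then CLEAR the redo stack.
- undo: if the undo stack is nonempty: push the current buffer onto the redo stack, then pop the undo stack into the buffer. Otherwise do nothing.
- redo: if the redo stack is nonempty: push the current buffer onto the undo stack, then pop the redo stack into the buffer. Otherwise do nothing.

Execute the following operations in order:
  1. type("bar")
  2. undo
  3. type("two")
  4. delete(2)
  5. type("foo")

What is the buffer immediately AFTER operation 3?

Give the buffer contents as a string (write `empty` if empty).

Answer: two

Derivation:
After op 1 (type): buf='bar' undo_depth=1 redo_depth=0
After op 2 (undo): buf='(empty)' undo_depth=0 redo_depth=1
After op 3 (type): buf='two' undo_depth=1 redo_depth=0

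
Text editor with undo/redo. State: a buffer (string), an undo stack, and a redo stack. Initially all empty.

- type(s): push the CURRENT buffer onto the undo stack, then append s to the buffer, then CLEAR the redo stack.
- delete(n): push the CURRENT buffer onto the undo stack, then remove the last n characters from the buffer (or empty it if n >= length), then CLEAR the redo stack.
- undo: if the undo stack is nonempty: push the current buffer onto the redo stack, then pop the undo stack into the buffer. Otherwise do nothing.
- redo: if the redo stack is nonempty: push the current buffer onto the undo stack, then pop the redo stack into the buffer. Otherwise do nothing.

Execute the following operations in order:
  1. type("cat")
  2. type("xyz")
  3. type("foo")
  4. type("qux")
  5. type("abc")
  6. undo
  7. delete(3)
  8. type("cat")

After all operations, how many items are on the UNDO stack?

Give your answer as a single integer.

Answer: 6

Derivation:
After op 1 (type): buf='cat' undo_depth=1 redo_depth=0
After op 2 (type): buf='catxyz' undo_depth=2 redo_depth=0
After op 3 (type): buf='catxyzfoo' undo_depth=3 redo_depth=0
After op 4 (type): buf='catxyzfooqux' undo_depth=4 redo_depth=0
After op 5 (type): buf='catxyzfooquxabc' undo_depth=5 redo_depth=0
After op 6 (undo): buf='catxyzfooqux' undo_depth=4 redo_depth=1
After op 7 (delete): buf='catxyzfoo' undo_depth=5 redo_depth=0
After op 8 (type): buf='catxyzfoocat' undo_depth=6 redo_depth=0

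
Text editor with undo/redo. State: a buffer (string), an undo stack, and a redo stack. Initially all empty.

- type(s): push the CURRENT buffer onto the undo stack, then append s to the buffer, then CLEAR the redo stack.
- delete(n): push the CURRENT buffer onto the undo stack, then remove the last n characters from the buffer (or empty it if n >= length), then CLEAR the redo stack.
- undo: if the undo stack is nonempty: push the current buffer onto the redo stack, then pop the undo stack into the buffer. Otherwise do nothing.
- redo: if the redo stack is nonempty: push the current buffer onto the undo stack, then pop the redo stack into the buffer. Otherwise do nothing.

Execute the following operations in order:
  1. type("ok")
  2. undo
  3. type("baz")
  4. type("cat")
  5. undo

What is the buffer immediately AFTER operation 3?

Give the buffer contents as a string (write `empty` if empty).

Answer: baz

Derivation:
After op 1 (type): buf='ok' undo_depth=1 redo_depth=0
After op 2 (undo): buf='(empty)' undo_depth=0 redo_depth=1
After op 3 (type): buf='baz' undo_depth=1 redo_depth=0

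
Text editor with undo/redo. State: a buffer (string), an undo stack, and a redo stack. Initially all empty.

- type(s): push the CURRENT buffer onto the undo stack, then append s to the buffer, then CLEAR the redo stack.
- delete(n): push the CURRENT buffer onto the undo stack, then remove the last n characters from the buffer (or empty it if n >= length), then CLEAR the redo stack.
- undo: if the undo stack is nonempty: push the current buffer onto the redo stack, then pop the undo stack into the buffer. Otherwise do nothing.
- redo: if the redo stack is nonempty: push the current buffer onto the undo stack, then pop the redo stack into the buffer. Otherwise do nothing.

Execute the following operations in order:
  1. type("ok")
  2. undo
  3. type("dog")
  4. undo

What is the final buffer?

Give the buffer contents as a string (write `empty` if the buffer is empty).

After op 1 (type): buf='ok' undo_depth=1 redo_depth=0
After op 2 (undo): buf='(empty)' undo_depth=0 redo_depth=1
After op 3 (type): buf='dog' undo_depth=1 redo_depth=0
After op 4 (undo): buf='(empty)' undo_depth=0 redo_depth=1

Answer: empty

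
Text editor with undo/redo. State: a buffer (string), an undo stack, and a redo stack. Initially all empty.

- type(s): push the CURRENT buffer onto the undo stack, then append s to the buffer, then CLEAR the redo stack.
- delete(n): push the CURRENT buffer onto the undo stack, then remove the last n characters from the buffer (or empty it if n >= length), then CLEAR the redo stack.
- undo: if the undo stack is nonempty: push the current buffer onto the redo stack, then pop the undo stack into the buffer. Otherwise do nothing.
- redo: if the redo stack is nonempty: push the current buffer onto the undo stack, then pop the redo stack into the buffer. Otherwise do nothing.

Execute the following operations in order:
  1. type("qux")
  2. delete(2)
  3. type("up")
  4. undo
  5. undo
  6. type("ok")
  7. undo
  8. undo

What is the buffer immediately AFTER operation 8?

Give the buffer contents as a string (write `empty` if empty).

Answer: empty

Derivation:
After op 1 (type): buf='qux' undo_depth=1 redo_depth=0
After op 2 (delete): buf='q' undo_depth=2 redo_depth=0
After op 3 (type): buf='qup' undo_depth=3 redo_depth=0
After op 4 (undo): buf='q' undo_depth=2 redo_depth=1
After op 5 (undo): buf='qux' undo_depth=1 redo_depth=2
After op 6 (type): buf='quxok' undo_depth=2 redo_depth=0
After op 7 (undo): buf='qux' undo_depth=1 redo_depth=1
After op 8 (undo): buf='(empty)' undo_depth=0 redo_depth=2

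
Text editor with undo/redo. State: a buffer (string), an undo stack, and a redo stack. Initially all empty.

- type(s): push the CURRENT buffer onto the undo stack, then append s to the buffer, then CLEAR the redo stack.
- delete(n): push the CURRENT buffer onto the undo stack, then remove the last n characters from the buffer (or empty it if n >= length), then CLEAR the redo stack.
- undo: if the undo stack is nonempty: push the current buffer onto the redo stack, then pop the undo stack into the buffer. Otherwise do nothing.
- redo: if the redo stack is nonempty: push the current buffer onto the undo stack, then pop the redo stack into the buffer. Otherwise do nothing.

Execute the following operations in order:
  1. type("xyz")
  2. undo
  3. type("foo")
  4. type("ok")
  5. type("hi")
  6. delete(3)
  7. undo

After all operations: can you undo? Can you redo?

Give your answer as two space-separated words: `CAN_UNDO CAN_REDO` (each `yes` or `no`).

After op 1 (type): buf='xyz' undo_depth=1 redo_depth=0
After op 2 (undo): buf='(empty)' undo_depth=0 redo_depth=1
After op 3 (type): buf='foo' undo_depth=1 redo_depth=0
After op 4 (type): buf='foook' undo_depth=2 redo_depth=0
After op 5 (type): buf='foookhi' undo_depth=3 redo_depth=0
After op 6 (delete): buf='fooo' undo_depth=4 redo_depth=0
After op 7 (undo): buf='foookhi' undo_depth=3 redo_depth=1

Answer: yes yes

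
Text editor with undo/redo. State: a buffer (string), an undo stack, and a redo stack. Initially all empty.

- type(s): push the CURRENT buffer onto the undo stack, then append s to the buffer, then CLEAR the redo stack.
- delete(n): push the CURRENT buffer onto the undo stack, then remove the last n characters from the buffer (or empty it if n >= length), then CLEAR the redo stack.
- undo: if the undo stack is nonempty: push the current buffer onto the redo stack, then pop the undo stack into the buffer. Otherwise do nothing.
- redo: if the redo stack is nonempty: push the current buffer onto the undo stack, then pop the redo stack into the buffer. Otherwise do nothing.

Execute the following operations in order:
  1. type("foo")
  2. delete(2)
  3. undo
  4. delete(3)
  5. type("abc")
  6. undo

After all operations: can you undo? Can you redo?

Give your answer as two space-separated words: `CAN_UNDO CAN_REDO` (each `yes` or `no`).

Answer: yes yes

Derivation:
After op 1 (type): buf='foo' undo_depth=1 redo_depth=0
After op 2 (delete): buf='f' undo_depth=2 redo_depth=0
After op 3 (undo): buf='foo' undo_depth=1 redo_depth=1
After op 4 (delete): buf='(empty)' undo_depth=2 redo_depth=0
After op 5 (type): buf='abc' undo_depth=3 redo_depth=0
After op 6 (undo): buf='(empty)' undo_depth=2 redo_depth=1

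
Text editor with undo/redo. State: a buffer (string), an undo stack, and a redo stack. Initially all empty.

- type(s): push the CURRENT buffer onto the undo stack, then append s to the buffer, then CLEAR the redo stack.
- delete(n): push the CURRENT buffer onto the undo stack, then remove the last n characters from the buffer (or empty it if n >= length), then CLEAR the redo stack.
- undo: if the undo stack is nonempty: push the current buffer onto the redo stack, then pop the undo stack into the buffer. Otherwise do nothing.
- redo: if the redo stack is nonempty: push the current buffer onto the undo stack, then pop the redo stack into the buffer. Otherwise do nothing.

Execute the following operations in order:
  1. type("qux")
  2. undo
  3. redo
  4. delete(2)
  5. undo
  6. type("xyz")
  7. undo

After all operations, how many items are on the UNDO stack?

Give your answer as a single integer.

After op 1 (type): buf='qux' undo_depth=1 redo_depth=0
After op 2 (undo): buf='(empty)' undo_depth=0 redo_depth=1
After op 3 (redo): buf='qux' undo_depth=1 redo_depth=0
After op 4 (delete): buf='q' undo_depth=2 redo_depth=0
After op 5 (undo): buf='qux' undo_depth=1 redo_depth=1
After op 6 (type): buf='quxxyz' undo_depth=2 redo_depth=0
After op 7 (undo): buf='qux' undo_depth=1 redo_depth=1

Answer: 1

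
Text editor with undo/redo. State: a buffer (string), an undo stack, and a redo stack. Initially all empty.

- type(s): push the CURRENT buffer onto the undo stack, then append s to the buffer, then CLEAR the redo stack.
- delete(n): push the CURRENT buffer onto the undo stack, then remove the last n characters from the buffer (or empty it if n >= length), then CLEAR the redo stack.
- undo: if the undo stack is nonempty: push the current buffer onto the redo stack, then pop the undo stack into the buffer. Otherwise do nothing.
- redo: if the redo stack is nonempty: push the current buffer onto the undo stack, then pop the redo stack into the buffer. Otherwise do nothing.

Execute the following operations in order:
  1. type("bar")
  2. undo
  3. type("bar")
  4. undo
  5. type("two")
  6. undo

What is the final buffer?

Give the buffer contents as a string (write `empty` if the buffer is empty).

Answer: empty

Derivation:
After op 1 (type): buf='bar' undo_depth=1 redo_depth=0
After op 2 (undo): buf='(empty)' undo_depth=0 redo_depth=1
After op 3 (type): buf='bar' undo_depth=1 redo_depth=0
After op 4 (undo): buf='(empty)' undo_depth=0 redo_depth=1
After op 5 (type): buf='two' undo_depth=1 redo_depth=0
After op 6 (undo): buf='(empty)' undo_depth=0 redo_depth=1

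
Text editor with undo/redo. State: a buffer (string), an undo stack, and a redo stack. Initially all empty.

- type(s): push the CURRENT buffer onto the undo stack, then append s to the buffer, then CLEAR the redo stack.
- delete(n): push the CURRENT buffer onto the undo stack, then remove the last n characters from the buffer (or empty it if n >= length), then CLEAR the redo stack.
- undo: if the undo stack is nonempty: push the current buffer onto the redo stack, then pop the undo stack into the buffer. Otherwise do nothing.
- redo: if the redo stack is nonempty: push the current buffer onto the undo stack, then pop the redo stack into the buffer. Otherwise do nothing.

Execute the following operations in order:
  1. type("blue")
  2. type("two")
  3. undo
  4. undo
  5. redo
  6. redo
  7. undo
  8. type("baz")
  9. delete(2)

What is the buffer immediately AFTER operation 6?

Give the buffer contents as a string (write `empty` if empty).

After op 1 (type): buf='blue' undo_depth=1 redo_depth=0
After op 2 (type): buf='bluetwo' undo_depth=2 redo_depth=0
After op 3 (undo): buf='blue' undo_depth=1 redo_depth=1
After op 4 (undo): buf='(empty)' undo_depth=0 redo_depth=2
After op 5 (redo): buf='blue' undo_depth=1 redo_depth=1
After op 6 (redo): buf='bluetwo' undo_depth=2 redo_depth=0

Answer: bluetwo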